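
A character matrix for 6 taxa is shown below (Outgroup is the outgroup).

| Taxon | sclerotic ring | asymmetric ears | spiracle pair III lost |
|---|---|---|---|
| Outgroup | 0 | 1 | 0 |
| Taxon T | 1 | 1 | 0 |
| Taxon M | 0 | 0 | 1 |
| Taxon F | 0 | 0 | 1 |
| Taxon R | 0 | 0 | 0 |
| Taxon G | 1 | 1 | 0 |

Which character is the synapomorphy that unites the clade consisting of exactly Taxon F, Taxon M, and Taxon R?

Character polarity is set by the outgroup: the derived state is whichever differs from the outgroup's state, so for asymmetric ears the derived state is '0', and for the remaining characters it is '1'.
sclerotic ring (derived state '1') is shared by Taxon G and Taxon T — a synapomorphy uniting that clade.
Only Taxon F, Taxon M, and Taxon R show the derived state '0' for asymmetric ears, supporting them as a clade.
Only Taxon F and Taxon M show the derived state '1' for spiracle pair III lost, supporting them as a clade.
Most parsimonious ingroup topology: ((Taxon T,Taxon G),((Taxon M,Taxon F),Taxon R)).
The clade {Taxon F, Taxon M, Taxon R} is supported by asymmetric ears: its derived state '0' occurs in exactly those taxa and in no other taxon (including the outgroup).

asymmetric ears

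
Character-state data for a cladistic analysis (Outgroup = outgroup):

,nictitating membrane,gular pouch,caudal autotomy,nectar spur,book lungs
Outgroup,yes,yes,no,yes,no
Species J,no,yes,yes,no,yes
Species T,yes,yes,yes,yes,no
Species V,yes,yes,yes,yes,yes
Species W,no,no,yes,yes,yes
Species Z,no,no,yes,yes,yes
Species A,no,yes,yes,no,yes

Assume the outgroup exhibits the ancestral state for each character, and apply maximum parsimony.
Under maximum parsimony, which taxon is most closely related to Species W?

Character polarity is set by the outgroup: the derived state is whichever differs from the outgroup's state, so for nictitating membrane, gular pouch, nectar spur the derived state is 'no', and for the remaining characters it is 'yes'.
nictitating membrane: derived state 'no' in Species A, Species J, Species W, and Species Z only — synapomorphy for {Species A, Species J, Species W, Species Z}.
gular pouch: derived state 'no' in Species W and Species Z only — synapomorphy for {Species W, Species Z}.
All ingroup taxa share the derived state 'yes' for caudal autotomy; it defines the ingroup but does not resolve relationships within it.
nectar spur (derived state 'no') is shared by Species A and Species J — a synapomorphy uniting that clade.
Only Species A, Species J, Species V, Species W, and Species Z show the derived state 'yes' for book lungs, supporting them as a clade.
Most parsimonious ingroup topology: ((((Species J,Species A),(Species W,Species Z)),Species V),Species T).
Species W and Species Z form a cherry on this tree, so they are sister taxa.

Species Z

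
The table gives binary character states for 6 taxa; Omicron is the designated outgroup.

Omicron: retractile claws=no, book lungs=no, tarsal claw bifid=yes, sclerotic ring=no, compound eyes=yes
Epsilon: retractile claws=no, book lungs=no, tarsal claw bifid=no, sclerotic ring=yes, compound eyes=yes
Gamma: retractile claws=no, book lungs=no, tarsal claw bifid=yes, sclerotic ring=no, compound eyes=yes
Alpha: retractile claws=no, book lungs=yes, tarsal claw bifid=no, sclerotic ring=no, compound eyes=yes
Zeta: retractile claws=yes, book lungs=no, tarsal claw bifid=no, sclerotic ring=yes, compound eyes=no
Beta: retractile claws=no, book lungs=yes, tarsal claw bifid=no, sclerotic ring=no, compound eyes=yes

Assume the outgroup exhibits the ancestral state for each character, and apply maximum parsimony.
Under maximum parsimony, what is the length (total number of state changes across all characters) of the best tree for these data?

Character polarity is set by the outgroup: the derived state is whichever differs from the outgroup's state, so for tarsal claw bifid, compound eyes the derived state is 'no', and for the remaining characters it is 'yes'.
retractile claws: derived state 'yes' in Zeta only — an autapomorphy, so it tells us nothing about relationships among taxa.
Only Alpha and Beta show the derived state 'yes' for book lungs, supporting them as a clade.
tarsal claw bifid (derived state 'no') is shared by Alpha, Beta, Epsilon, and Zeta — a synapomorphy uniting that clade.
sclerotic ring: derived state 'yes' in Epsilon and Zeta only — synapomorphy for {Epsilon, Zeta}.
compound eyes (derived state 'no') is unique to Zeta (autapomorphy; uninformative for grouping).
Most parsimonious ingroup topology: (((Epsilon,Zeta),(Alpha,Beta)),Gamma).
Changes per character on this tree: retractile claws: 1; book lungs: 1; tarsal claw bifid: 1; sclerotic ring: 1; compound eyes: 1.
Total = 5.

5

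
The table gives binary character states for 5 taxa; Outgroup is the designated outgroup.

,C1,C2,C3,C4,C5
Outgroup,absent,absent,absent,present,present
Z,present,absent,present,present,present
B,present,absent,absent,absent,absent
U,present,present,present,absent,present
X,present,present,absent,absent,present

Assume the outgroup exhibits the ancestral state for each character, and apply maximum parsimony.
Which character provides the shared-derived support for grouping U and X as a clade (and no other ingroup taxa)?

Character polarity is set by the outgroup: the derived state is whichever differs from the outgroup's state, so for C4, C5 the derived state is 'absent', and for the remaining characters it is 'present'.
All ingroup taxa share the derived state 'present' for C1; it defines the ingroup but does not resolve relationships within it.
Only U and X show the derived state 'present' for C2, supporting them as a clade.
C3 groups U and Z, which is incompatible with the clades supported by the remaining characters; treating it as convergent (homoplasy) costs fewer steps than any alternative tree.
C4: derived state 'absent' in B, U, and X only — synapomorphy for {B, U, X}.
C5 (derived state 'absent') is unique to B (autapomorphy; uninformative for grouping).
Most parsimonious ingroup topology: (Z,(B,(U,X))).
The clade {U, X} is supported by C2: its derived state 'present' occurs in exactly those taxa and in no other taxon (including the outgroup).

C2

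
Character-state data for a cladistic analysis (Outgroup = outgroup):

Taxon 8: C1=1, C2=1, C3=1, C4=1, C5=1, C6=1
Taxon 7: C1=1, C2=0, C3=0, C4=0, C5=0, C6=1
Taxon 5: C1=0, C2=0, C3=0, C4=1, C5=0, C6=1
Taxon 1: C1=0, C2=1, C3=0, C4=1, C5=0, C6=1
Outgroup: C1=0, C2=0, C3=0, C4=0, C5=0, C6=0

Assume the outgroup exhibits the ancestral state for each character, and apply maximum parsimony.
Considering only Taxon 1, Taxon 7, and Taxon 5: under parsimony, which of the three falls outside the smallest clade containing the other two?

Taxon 7

The outgroup has state '0' for every character, so '1' is the derived state throughout.
C1 groups Taxon 7 and Taxon 8, which is incompatible with the clades supported by the remaining characters; treating it as convergent (homoplasy) costs fewer steps than any alternative tree.
Only Taxon 1 and Taxon 8 show the derived state '1' for C2, supporting them as a clade.
C3: derived state '1' in Taxon 8 only — an autapomorphy, so it tells us nothing about relationships among taxa.
C4 (derived state '1') is shared by Taxon 1, Taxon 5, and Taxon 8 — a synapomorphy uniting that clade.
C5 (derived state '1') is unique to Taxon 8 (autapomorphy; uninformative for grouping).
C6 (derived state '1') is shared by all ingroup taxa — unites the whole ingroup.
Most parsimonious ingroup topology: ((Taxon 5,(Taxon 8,Taxon 1)),Taxon 7).
Taxon 1 and Taxon 5 share a more recent common ancestor with each other than either does with Taxon 7, so Taxon 7 is the least closely related of the three.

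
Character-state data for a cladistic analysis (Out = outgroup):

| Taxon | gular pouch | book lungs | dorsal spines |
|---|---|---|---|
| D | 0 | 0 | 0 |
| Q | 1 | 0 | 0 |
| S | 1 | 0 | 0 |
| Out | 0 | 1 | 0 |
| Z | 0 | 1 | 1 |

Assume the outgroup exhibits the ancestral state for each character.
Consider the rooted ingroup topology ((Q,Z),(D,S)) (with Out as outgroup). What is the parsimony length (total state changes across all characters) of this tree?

5

Map each character onto ((Q,Z),(D,S)) (rooted by Out) and count the minimum state changes it requires (Fitch parsimony):
gular pouch: 2; book lungs: 2; dorsal spines: 1.
Total tree length = 5.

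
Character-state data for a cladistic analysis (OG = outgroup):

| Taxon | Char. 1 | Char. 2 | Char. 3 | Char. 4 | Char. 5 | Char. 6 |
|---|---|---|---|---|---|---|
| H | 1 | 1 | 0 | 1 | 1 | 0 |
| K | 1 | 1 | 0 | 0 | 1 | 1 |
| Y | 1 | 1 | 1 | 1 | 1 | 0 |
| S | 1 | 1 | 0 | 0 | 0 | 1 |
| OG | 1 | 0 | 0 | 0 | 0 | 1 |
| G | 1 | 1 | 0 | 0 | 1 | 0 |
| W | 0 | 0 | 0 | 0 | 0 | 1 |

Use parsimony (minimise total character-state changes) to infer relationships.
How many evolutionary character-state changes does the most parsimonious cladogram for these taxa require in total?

6

Character polarity is set by the outgroup: the derived state is whichever differs from the outgroup's state, so for Char. 1, Char. 6 the derived state is '0', and for the remaining characters it is '1'.
Char. 1 (derived state '0') is unique to W (autapomorphy; uninformative for grouping).
Only G, H, K, S, and Y show the derived state '1' for Char. 2, supporting them as a clade.
Char. 3 (derived state '1') is unique to Y (autapomorphy; uninformative for grouping).
Char. 4: derived state '1' in H and Y only — synapomorphy for {H, Y}.
Only G, H, K, and Y show the derived state '1' for Char. 5, supporting them as a clade.
Char. 6: derived state '0' in G, H, and Y only — synapomorphy for {G, H, Y}.
Most parsimonious ingroup topology: (((((H,Y),G),K),S),W).
Changes per character on this tree: Char. 1: 1; Char. 2: 1; Char. 3: 1; Char. 4: 1; Char. 5: 1; Char. 6: 1.
Total = 6.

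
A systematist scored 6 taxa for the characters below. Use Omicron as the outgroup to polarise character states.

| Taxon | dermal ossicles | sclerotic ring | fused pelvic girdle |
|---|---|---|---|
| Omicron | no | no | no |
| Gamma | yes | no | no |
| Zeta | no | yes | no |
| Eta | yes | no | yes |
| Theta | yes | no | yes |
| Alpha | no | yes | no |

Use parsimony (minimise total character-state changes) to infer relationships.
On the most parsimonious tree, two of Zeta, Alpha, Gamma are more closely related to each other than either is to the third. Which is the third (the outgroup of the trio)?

Gamma

The outgroup has state 'no' for every character, so 'yes' is the derived state throughout.
dermal ossicles: derived state 'yes' in Eta, Gamma, and Theta only — synapomorphy for {Eta, Gamma, Theta}.
sclerotic ring: derived state 'yes' in Alpha and Zeta only — synapomorphy for {Alpha, Zeta}.
fused pelvic girdle: derived state 'yes' in Eta and Theta only — synapomorphy for {Eta, Theta}.
Most parsimonious ingroup topology: ((Gamma,(Eta,Theta)),(Zeta,Alpha)).
Zeta and Alpha share a more recent common ancestor with each other than either does with Gamma, so Gamma is the least closely related of the three.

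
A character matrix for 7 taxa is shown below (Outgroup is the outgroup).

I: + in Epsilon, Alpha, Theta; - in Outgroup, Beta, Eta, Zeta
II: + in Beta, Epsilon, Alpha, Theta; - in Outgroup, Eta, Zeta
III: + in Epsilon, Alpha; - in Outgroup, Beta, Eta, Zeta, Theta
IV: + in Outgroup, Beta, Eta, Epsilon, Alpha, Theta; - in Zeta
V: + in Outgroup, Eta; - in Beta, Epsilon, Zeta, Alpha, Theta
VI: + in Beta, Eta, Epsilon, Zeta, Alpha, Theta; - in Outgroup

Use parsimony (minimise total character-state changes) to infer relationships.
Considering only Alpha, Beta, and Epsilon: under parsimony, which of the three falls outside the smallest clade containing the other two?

Beta

Character polarity is set by the outgroup: the derived state is whichever differs from the outgroup's state, so for IV, V the derived state is '-', and for the remaining characters it is '+'.
Only Alpha, Epsilon, and Theta show the derived state '+' for I, supporting them as a clade.
II: derived state '+' in Alpha, Beta, Epsilon, and Theta only — synapomorphy for {Alpha, Beta, Epsilon, Theta}.
III: derived state '+' in Alpha and Epsilon only — synapomorphy for {Alpha, Epsilon}.
IV (derived state '-') is unique to Zeta (autapomorphy; uninformative for grouping).
Only Alpha, Beta, Epsilon, Theta, and Zeta show the derived state '-' for V, supporting them as a clade.
All ingroup taxa share the derived state '+' for VI; it defines the ingroup but does not resolve relationships within it.
Most parsimonious ingroup topology: (((Beta,((Epsilon,Alpha),Theta)),Zeta),Eta).
Alpha and Epsilon share a more recent common ancestor with each other than either does with Beta, so Beta is the least closely related of the three.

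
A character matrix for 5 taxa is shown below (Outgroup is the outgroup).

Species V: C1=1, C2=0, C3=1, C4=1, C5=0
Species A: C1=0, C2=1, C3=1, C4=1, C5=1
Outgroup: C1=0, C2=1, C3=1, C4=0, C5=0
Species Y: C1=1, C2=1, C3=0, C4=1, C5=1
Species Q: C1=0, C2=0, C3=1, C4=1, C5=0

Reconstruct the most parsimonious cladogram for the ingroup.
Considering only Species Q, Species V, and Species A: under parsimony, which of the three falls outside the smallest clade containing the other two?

Character polarity is set by the outgroup: the derived state is whichever differs from the outgroup's state, so for C2, C3 the derived state is '0', and for the remaining characters it is '1'.
C1 groups Species V and Species Y, which is incompatible with the clades supported by the remaining characters; treating it as convergent (homoplasy) costs fewer steps than any alternative tree.
C2: derived state '0' in Species Q and Species V only — synapomorphy for {Species Q, Species V}.
C3: derived state '0' in Species Y only — an autapomorphy, so it tells us nothing about relationships among taxa.
C4 (derived state '1') is shared by all ingroup taxa — unites the whole ingroup.
C5 (derived state '1') is shared by Species A and Species Y — a synapomorphy uniting that clade.
Most parsimonious ingroup topology: ((Species Q,Species V),(Species A,Species Y)).
Species V and Species Q share a more recent common ancestor with each other than either does with Species A, so Species A is the least closely related of the three.

Species A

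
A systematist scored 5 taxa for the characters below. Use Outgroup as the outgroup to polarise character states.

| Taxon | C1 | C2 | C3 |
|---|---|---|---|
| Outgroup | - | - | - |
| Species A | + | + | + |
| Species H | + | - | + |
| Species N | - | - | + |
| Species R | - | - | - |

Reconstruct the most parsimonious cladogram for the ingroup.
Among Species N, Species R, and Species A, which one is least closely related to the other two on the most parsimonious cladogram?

The outgroup has state '-' for every character, so '+' is the derived state throughout.
C1 (derived state '+') is shared by Species A and Species H — a synapomorphy uniting that clade.
C2 (derived state '+') is unique to Species A (autapomorphy; uninformative for grouping).
C3 (derived state '+') is shared by Species A, Species H, and Species N — a synapomorphy uniting that clade.
Most parsimonious ingroup topology: (((Species A,Species H),Species N),Species R).
Species N and Species A share a more recent common ancestor with each other than either does with Species R, so Species R is the least closely related of the three.

Species R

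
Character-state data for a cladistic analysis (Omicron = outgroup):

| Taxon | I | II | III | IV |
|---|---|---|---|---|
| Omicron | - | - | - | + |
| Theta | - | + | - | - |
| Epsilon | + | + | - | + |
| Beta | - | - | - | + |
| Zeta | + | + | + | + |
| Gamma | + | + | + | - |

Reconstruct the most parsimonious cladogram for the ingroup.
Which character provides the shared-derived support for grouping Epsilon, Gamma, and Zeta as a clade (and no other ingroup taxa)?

Character polarity is set by the outgroup: the derived state is whichever differs from the outgroup's state, so for IV the derived state is '-', and for the remaining characters it is '+'.
Only Epsilon, Gamma, and Zeta show the derived state '+' for I, supporting them as a clade.
Only Epsilon, Gamma, Theta, and Zeta show the derived state '+' for II, supporting them as a clade.
III (derived state '+') is shared by Gamma and Zeta — a synapomorphy uniting that clade.
IV (state '-') occurs in Gamma and Theta but conflicts with the nesting implied by the other characters — most parsimoniously interpreted as homoplasy.
Most parsimonious ingroup topology: ((Theta,(Epsilon,(Zeta,Gamma))),Beta).
The clade {Epsilon, Gamma, Zeta} is supported by I: its derived state '+' occurs in exactly those taxa and in no other taxon (including the outgroup).

I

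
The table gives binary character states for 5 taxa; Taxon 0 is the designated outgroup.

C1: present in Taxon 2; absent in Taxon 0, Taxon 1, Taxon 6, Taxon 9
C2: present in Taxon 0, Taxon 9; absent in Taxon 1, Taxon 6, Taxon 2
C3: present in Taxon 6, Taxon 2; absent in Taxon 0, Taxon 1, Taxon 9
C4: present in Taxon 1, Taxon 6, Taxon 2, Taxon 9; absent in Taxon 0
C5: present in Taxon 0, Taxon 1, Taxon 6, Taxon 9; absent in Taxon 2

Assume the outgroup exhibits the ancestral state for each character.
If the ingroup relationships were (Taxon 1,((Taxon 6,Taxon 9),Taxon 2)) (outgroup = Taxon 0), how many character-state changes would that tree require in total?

Map each character onto (Taxon 1,((Taxon 6,Taxon 9),Taxon 2)) (rooted by Taxon 0) and count the minimum state changes it requires (Fitch parsimony):
C1: 1; C2: 2; C3: 2; C4: 1; C5: 1.
Total tree length = 7.

7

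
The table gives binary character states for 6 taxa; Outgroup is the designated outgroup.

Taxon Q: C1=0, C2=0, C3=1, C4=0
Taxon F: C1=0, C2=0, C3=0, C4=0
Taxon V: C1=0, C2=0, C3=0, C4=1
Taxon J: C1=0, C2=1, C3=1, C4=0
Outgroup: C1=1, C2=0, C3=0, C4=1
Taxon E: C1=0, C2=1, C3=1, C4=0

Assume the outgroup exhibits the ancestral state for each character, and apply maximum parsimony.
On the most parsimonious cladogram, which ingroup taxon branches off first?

Taxon V

Character polarity is set by the outgroup: the derived state is whichever differs from the outgroup's state, so for C1, C4 the derived state is '0', and for the remaining characters it is '1'.
All ingroup taxa share the derived state '0' for C1; it defines the ingroup but does not resolve relationships within it.
C2: derived state '1' in Taxon E and Taxon J only — synapomorphy for {Taxon E, Taxon J}.
Only Taxon E, Taxon J, and Taxon Q show the derived state '1' for C3, supporting them as a clade.
C4: derived state '0' in Taxon E, Taxon F, Taxon J, and Taxon Q only — synapomorphy for {Taxon E, Taxon F, Taxon J, Taxon Q}.
Most parsimonious ingroup topology: (((Taxon Q,(Taxon E,Taxon J)),Taxon F),Taxon V).
Taxon V is sister to the clade containing all other ingroup taxa, so it is the earliest-diverging (most basal) ingroup lineage.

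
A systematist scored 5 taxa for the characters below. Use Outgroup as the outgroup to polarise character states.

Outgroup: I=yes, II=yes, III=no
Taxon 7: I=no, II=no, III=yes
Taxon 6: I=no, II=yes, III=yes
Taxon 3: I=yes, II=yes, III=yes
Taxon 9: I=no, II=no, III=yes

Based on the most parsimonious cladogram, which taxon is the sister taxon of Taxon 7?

Character polarity is set by the outgroup: the derived state is whichever differs from the outgroup's state, so for I, II the derived state is 'no', and for the remaining characters it is 'yes'.
I (derived state 'no') is shared by Taxon 6, Taxon 7, and Taxon 9 — a synapomorphy uniting that clade.
Only Taxon 7 and Taxon 9 show the derived state 'no' for II, supporting them as a clade.
III (derived state 'yes') is shared by all ingroup taxa — unites the whole ingroup.
Most parsimonious ingroup topology: (((Taxon 7,Taxon 9),Taxon 6),Taxon 3).
Taxon 7 and Taxon 9 form a cherry on this tree, so they are sister taxa.

Taxon 9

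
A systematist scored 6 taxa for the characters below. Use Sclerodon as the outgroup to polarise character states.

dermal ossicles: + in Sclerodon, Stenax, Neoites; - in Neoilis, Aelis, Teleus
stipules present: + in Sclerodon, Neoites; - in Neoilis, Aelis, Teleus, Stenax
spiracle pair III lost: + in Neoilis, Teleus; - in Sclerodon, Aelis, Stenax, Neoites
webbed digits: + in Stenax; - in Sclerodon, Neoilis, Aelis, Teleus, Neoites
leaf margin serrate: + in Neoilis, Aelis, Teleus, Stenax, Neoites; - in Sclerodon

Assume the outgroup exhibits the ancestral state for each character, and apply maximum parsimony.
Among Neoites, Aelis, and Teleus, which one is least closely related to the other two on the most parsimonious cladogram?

Neoites

Character polarity is set by the outgroup: the derived state is whichever differs from the outgroup's state, so for dermal ossicles, stipules present the derived state is '-', and for the remaining characters it is '+'.
dermal ossicles: derived state '-' in Aelis, Neoilis, and Teleus only — synapomorphy for {Aelis, Neoilis, Teleus}.
stipules present (derived state '-') is shared by Aelis, Neoilis, Stenax, and Teleus — a synapomorphy uniting that clade.
spiracle pair III lost: derived state '+' in Neoilis and Teleus only — synapomorphy for {Neoilis, Teleus}.
webbed digits (derived state '+') is unique to Stenax (autapomorphy; uninformative for grouping).
leaf margin serrate (derived state '+') is shared by all ingroup taxa — unites the whole ingroup.
Most parsimonious ingroup topology: ((((Neoilis,Teleus),Aelis),Stenax),Neoites).
Teleus and Aelis share a more recent common ancestor with each other than either does with Neoites, so Neoites is the least closely related of the three.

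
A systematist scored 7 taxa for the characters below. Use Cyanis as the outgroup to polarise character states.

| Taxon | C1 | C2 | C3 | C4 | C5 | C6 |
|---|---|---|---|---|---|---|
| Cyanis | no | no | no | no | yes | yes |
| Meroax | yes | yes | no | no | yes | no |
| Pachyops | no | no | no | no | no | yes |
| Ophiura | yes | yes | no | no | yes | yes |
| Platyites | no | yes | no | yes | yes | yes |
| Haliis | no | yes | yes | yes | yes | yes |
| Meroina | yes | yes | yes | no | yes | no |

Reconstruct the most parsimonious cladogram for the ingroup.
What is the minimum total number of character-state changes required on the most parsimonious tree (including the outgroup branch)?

7

Character polarity is set by the outgroup: the derived state is whichever differs from the outgroup's state, so for C5, C6 the derived state is 'no', and for the remaining characters it is 'yes'.
C1: derived state 'yes' in Meroax, Meroina, and Ophiura only — synapomorphy for {Meroax, Meroina, Ophiura}.
C2 (derived state 'yes') is shared by Haliis, Meroax, Meroina, Ophiura, and Platyites — a synapomorphy uniting that clade.
C3 (state 'yes') occurs in Haliis and Meroina but conflicts with the nesting implied by the other characters — most parsimoniously interpreted as homoplasy.
Only Haliis and Platyites show the derived state 'yes' for C4, supporting them as a clade.
C5: derived state 'no' in Pachyops only — an autapomorphy, so it tells us nothing about relationships among taxa.
C6: derived state 'no' in Meroax and Meroina only — synapomorphy for {Meroax, Meroina}.
Most parsimonious ingroup topology: ((((Meroax,Meroina),Ophiura),(Platyites,Haliis)),Pachyops).
Changes per character on this tree: C1: 1; C2: 1; C3: 2; C4: 1; C5: 1; C6: 1.
Total = 7.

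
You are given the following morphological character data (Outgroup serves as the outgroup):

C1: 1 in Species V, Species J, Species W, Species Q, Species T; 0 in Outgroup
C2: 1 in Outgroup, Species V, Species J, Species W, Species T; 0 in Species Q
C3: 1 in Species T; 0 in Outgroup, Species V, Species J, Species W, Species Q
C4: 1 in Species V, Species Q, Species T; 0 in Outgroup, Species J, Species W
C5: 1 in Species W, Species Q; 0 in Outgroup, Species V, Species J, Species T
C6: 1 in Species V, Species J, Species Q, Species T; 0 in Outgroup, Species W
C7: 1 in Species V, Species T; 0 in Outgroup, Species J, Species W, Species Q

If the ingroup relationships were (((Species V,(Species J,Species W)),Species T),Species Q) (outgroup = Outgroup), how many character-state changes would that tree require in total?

Map each character onto (((Species V,(Species J,Species W)),Species T),Species Q) (rooted by Outgroup) and count the minimum state changes it requires (Fitch parsimony):
C1: 1; C2: 1; C3: 1; C4: 2; C5: 2; C6: 2; C7: 2.
Total tree length = 11.

11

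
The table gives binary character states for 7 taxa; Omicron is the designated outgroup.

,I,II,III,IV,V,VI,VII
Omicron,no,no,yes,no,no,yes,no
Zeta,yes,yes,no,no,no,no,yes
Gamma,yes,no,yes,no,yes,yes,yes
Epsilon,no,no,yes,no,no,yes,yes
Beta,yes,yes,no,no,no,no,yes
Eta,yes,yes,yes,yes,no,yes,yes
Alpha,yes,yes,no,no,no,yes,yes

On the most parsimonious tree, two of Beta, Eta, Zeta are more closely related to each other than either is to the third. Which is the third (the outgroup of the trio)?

Character polarity is set by the outgroup: the derived state is whichever differs from the outgroup's state, so for III, VI the derived state is 'no', and for the remaining characters it is 'yes'.
Only Alpha, Beta, Eta, Gamma, and Zeta show the derived state 'yes' for I, supporting them as a clade.
II: derived state 'yes' in Alpha, Beta, Eta, and Zeta only — synapomorphy for {Alpha, Beta, Eta, Zeta}.
Only Alpha, Beta, and Zeta show the derived state 'no' for III, supporting them as a clade.
IV: derived state 'yes' in Eta only — an autapomorphy, so it tells us nothing about relationships among taxa.
V: derived state 'yes' in Gamma only — an autapomorphy, so it tells us nothing about relationships among taxa.
Only Beta and Zeta show the derived state 'no' for VI, supporting them as a clade.
VII (derived state 'yes') is shared by all ingroup taxa — unites the whole ingroup.
Most parsimonious ingroup topology: (((((Zeta,Beta),Alpha),Eta),Gamma),Epsilon).
Zeta and Beta share a more recent common ancestor with each other than either does with Eta, so Eta is the least closely related of the three.

Eta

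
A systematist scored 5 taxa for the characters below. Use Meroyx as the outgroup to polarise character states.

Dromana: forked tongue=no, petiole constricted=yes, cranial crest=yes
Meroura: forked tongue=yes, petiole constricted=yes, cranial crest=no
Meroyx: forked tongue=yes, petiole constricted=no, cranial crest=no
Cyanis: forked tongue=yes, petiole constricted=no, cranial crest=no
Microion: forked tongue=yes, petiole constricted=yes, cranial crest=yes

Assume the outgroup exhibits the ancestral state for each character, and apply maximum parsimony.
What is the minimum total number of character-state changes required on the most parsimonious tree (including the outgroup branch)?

Character polarity is set by the outgroup: the derived state is whichever differs from the outgroup's state, so for forked tongue the derived state is 'no', and for the remaining characters it is 'yes'.
forked tongue: derived state 'no' in Dromana only — an autapomorphy, so it tells us nothing about relationships among taxa.
petiole constricted: derived state 'yes' in Dromana, Meroura, and Microion only — synapomorphy for {Dromana, Meroura, Microion}.
Only Dromana and Microion show the derived state 'yes' for cranial crest, supporting them as a clade.
Most parsimonious ingroup topology: ((Meroura,(Dromana,Microion)),Cyanis).
Changes per character on this tree: forked tongue: 1; petiole constricted: 1; cranial crest: 1.
Total = 3.

3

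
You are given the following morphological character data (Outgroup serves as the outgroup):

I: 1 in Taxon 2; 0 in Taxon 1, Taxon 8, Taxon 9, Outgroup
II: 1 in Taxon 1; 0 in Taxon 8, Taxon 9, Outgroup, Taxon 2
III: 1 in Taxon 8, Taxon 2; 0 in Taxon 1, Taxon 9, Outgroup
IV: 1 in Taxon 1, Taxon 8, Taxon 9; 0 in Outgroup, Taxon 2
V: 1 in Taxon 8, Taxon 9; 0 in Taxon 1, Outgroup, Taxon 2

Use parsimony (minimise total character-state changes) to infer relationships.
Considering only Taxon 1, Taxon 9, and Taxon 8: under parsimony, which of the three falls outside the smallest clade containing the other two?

The outgroup has state '0' for every character, so '1' is the derived state throughout.
I (derived state '1') is unique to Taxon 2 (autapomorphy; uninformative for grouping).
II: derived state '1' in Taxon 1 only — an autapomorphy, so it tells us nothing about relationships among taxa.
III groups Taxon 2 and Taxon 8, which is incompatible with the clades supported by the remaining characters; treating it as convergent (homoplasy) costs fewer steps than any alternative tree.
IV: derived state '1' in Taxon 1, Taxon 8, and Taxon 9 only — synapomorphy for {Taxon 1, Taxon 8, Taxon 9}.
V (derived state '1') is shared by Taxon 8 and Taxon 9 — a synapomorphy uniting that clade.
Most parsimonious ingroup topology: ((Taxon 1,(Taxon 9,Taxon 8)),Taxon 2).
Taxon 9 and Taxon 8 share a more recent common ancestor with each other than either does with Taxon 1, so Taxon 1 is the least closely related of the three.

Taxon 1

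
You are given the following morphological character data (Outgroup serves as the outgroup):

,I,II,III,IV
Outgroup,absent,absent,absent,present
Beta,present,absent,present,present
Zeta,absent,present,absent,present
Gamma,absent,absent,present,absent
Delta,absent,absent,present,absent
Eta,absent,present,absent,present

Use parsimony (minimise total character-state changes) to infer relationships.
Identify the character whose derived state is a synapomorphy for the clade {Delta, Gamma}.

Character polarity is set by the outgroup: the derived state is whichever differs from the outgroup's state, so for IV the derived state is 'absent', and for the remaining characters it is 'present'.
I (derived state 'present') is unique to Beta (autapomorphy; uninformative for grouping).
Only Eta and Zeta show the derived state 'present' for II, supporting them as a clade.
III: derived state 'present' in Beta, Delta, and Gamma only — synapomorphy for {Beta, Delta, Gamma}.
Only Delta and Gamma show the derived state 'absent' for IV, supporting them as a clade.
Most parsimonious ingroup topology: ((Beta,(Gamma,Delta)),(Zeta,Eta)).
The clade {Delta, Gamma} is supported by IV: its derived state 'absent' occurs in exactly those taxa and in no other taxon (including the outgroup).

IV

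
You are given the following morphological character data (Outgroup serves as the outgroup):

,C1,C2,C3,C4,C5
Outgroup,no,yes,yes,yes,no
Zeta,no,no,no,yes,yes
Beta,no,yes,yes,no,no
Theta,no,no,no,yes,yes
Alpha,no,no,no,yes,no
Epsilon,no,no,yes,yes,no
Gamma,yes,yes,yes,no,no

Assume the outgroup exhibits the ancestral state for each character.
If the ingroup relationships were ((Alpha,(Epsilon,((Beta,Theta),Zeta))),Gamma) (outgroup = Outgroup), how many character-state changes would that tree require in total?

10

Map each character onto ((Alpha,(Epsilon,((Beta,Theta),Zeta))),Gamma) (rooted by Outgroup) and count the minimum state changes it requires (Fitch parsimony):
C1: 1; C2: 2; C3: 3; C4: 2; C5: 2.
Total tree length = 10.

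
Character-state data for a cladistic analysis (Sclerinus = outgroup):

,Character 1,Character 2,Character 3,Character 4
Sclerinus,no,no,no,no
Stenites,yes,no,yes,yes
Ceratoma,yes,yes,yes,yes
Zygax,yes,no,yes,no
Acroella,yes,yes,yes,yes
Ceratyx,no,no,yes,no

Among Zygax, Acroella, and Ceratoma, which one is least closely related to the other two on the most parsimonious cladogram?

The outgroup has state 'no' for every character, so 'yes' is the derived state throughout.
Character 1: derived state 'yes' in Acroella, Ceratoma, Stenites, and Zygax only — synapomorphy for {Acroella, Ceratoma, Stenites, Zygax}.
Character 2: derived state 'yes' in Acroella and Ceratoma only — synapomorphy for {Acroella, Ceratoma}.
All ingroup taxa share the derived state 'yes' for Character 3; it defines the ingroup but does not resolve relationships within it.
Character 4: derived state 'yes' in Acroella, Ceratoma, and Stenites only — synapomorphy for {Acroella, Ceratoma, Stenites}.
Most parsimonious ingroup topology: (((Stenites,(Ceratoma,Acroella)),Zygax),Ceratyx).
Ceratoma and Acroella share a more recent common ancestor with each other than either does with Zygax, so Zygax is the least closely related of the three.

Zygax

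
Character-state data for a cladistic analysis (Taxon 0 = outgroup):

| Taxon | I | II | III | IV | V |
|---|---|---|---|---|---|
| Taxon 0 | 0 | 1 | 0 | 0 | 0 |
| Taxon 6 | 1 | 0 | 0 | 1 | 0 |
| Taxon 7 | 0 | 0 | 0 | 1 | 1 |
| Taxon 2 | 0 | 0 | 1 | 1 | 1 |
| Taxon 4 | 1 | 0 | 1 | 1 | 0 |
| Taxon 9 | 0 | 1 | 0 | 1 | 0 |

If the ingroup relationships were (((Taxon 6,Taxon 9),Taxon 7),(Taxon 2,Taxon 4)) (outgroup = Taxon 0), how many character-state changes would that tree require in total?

8

Map each character onto (((Taxon 6,Taxon 9),Taxon 7),(Taxon 2,Taxon 4)) (rooted by Taxon 0) and count the minimum state changes it requires (Fitch parsimony):
I: 2; II: 2; III: 1; IV: 1; V: 2.
Total tree length = 8.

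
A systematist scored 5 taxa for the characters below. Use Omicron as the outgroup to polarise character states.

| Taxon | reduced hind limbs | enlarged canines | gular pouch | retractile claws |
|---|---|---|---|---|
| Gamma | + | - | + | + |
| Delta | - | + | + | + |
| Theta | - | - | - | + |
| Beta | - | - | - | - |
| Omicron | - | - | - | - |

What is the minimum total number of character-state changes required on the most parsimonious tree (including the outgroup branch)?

4

The outgroup has state '-' for every character, so '+' is the derived state throughout.
reduced hind limbs: derived state '+' in Gamma only — an autapomorphy, so it tells us nothing about relationships among taxa.
enlarged canines: derived state '+' in Delta only — an autapomorphy, so it tells us nothing about relationships among taxa.
gular pouch: derived state '+' in Delta and Gamma only — synapomorphy for {Delta, Gamma}.
retractile claws (derived state '+') is shared by Delta, Gamma, and Theta — a synapomorphy uniting that clade.
Most parsimonious ingroup topology: (((Gamma,Delta),Theta),Beta).
Changes per character on this tree: reduced hind limbs: 1; enlarged canines: 1; gular pouch: 1; retractile claws: 1.
Total = 4.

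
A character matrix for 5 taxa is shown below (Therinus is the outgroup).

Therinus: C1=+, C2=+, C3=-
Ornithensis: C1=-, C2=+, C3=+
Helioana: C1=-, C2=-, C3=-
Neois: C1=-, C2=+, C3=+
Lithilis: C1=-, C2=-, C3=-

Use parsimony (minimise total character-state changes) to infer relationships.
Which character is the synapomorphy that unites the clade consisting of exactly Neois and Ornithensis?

Character polarity is set by the outgroup: the derived state is whichever differs from the outgroup's state, so for C1, C2 the derived state is '-', and for the remaining characters it is '+'.
All ingroup taxa share the derived state '-' for C1; it defines the ingroup but does not resolve relationships within it.
C2 (derived state '-') is shared by Helioana and Lithilis — a synapomorphy uniting that clade.
Only Neois and Ornithensis show the derived state '+' for C3, supporting them as a clade.
Most parsimonious ingroup topology: ((Ornithensis,Neois),(Helioana,Lithilis)).
The clade {Neois, Ornithensis} is supported by C3: its derived state '+' occurs in exactly those taxa and in no other taxon (including the outgroup).

C3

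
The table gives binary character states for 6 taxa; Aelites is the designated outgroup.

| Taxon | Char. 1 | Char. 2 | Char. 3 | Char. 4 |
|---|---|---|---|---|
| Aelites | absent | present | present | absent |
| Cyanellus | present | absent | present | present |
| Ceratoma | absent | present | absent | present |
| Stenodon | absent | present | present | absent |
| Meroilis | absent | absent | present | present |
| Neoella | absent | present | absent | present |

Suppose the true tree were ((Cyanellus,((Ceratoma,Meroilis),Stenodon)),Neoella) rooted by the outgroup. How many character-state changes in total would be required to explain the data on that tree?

Map each character onto ((Cyanellus,((Ceratoma,Meroilis),Stenodon)),Neoella) (rooted by Aelites) and count the minimum state changes it requires (Fitch parsimony):
Char. 1: 1; Char. 2: 2; Char. 3: 2; Char. 4: 2.
Total tree length = 7.

7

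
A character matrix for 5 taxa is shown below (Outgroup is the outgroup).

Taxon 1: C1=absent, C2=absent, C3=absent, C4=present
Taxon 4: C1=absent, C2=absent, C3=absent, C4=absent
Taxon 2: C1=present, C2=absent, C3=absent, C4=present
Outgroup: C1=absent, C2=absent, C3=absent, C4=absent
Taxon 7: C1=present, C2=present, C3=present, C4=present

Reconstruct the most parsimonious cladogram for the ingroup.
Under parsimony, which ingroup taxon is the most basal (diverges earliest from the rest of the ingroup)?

The outgroup has state 'absent' for every character, so 'present' is the derived state throughout.
C1: derived state 'present' in Taxon 2 and Taxon 7 only — synapomorphy for {Taxon 2, Taxon 7}.
C2: derived state 'present' in Taxon 7 only — an autapomorphy, so it tells us nothing about relationships among taxa.
C3: derived state 'present' in Taxon 7 only — an autapomorphy, so it tells us nothing about relationships among taxa.
Only Taxon 1, Taxon 2, and Taxon 7 show the derived state 'present' for C4, supporting them as a clade.
Most parsimonious ingroup topology: ((Taxon 1,(Taxon 2,Taxon 7)),Taxon 4).
Taxon 4 is sister to the clade containing all other ingroup taxa, so it is the earliest-diverging (most basal) ingroup lineage.

Taxon 4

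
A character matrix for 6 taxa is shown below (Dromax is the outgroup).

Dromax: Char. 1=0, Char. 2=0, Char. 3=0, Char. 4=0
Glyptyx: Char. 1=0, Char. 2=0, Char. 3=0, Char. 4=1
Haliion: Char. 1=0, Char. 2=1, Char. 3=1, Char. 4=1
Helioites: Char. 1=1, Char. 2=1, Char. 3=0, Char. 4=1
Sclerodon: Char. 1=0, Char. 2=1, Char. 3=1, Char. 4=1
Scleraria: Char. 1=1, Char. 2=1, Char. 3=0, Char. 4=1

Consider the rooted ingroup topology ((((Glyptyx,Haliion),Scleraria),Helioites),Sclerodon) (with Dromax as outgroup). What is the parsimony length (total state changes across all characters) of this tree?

7

Map each character onto ((((Glyptyx,Haliion),Scleraria),Helioites),Sclerodon) (rooted by Dromax) and count the minimum state changes it requires (Fitch parsimony):
Char. 1: 2; Char. 2: 2; Char. 3: 2; Char. 4: 1.
Total tree length = 7.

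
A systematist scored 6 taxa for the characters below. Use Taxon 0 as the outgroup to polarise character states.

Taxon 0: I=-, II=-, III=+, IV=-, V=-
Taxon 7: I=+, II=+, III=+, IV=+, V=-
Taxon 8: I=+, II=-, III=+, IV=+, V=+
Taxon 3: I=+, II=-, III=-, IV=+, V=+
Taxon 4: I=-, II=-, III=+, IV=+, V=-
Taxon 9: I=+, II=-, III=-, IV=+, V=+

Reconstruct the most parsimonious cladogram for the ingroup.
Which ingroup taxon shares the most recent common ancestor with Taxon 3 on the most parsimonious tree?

Taxon 9

Character polarity is set by the outgroup: the derived state is whichever differs from the outgroup's state, so for III the derived state is '-', and for the remaining characters it is '+'.
Only Taxon 3, Taxon 7, Taxon 8, and Taxon 9 show the derived state '+' for I, supporting them as a clade.
II: derived state '+' in Taxon 7 only — an autapomorphy, so it tells us nothing about relationships among taxa.
Only Taxon 3 and Taxon 9 show the derived state '-' for III, supporting them as a clade.
IV (derived state '+') is shared by all ingroup taxa — unites the whole ingroup.
V: derived state '+' in Taxon 3, Taxon 8, and Taxon 9 only — synapomorphy for {Taxon 3, Taxon 8, Taxon 9}.
Most parsimonious ingroup topology: ((Taxon 7,(Taxon 8,(Taxon 3,Taxon 9))),Taxon 4).
Taxon 3 and Taxon 9 form a cherry on this tree, so they are sister taxa.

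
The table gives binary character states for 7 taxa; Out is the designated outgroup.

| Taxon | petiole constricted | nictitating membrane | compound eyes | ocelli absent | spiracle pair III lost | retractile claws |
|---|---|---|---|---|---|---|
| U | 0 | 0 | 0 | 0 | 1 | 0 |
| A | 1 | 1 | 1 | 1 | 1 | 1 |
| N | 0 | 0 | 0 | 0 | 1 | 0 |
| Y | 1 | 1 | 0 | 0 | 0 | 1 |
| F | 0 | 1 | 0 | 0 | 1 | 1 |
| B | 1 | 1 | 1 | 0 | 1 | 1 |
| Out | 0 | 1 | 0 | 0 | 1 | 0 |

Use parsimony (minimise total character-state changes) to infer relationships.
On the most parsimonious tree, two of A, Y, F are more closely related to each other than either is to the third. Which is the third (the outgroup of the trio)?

F

Character polarity is set by the outgroup: the derived state is whichever differs from the outgroup's state, so for nictitating membrane, spiracle pair III lost the derived state is '0', and for the remaining characters it is '1'.
Only A, B, and Y show the derived state '1' for petiole constricted, supporting them as a clade.
nictitating membrane: derived state '0' in N and U only — synapomorphy for {N, U}.
Only A and B show the derived state '1' for compound eyes, supporting them as a clade.
ocelli absent: derived state '1' in A only — an autapomorphy, so it tells us nothing about relationships among taxa.
spiracle pair III lost (derived state '0') is unique to Y (autapomorphy; uninformative for grouping).
retractile claws: derived state '1' in A, B, F, and Y only — synapomorphy for {A, B, F, Y}.
Most parsimonious ingroup topology: ((F,((A,B),Y)),(U,N)).
A and Y share a more recent common ancestor with each other than either does with F, so F is the least closely related of the three.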